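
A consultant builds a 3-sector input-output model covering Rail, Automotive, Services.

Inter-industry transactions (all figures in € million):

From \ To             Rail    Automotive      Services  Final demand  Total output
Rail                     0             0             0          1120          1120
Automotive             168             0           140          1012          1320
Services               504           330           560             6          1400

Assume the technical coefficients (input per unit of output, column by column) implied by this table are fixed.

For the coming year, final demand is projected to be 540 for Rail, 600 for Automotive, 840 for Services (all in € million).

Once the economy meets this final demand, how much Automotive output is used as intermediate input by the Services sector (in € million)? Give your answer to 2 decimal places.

Technical coefficients a_ij = z_ij / X_j:
  a_11 = 0/1120 = 0.00, a_21 = 168/1120 = 0.15, a_31 = 504/1120 = 0.45
  a_12 = 0/1320 = 0.00, a_22 = 0/1320 = 0.00, a_32 = 330/1320 = 0.25
  a_13 = 0/1400 = 0.00, a_23 = 140/1400 = 0.10, a_33 = 560/1400 = 0.40
I − A =
  [   1.00     0.00     0.00]
  [  -0.15     1.00    -0.10]
  [  -0.45    -0.25     0.60]
Cofactors of I−A, C_ij = (−1)^(i+j)·(minor ij) (rows/columns in the sector order above):
  C_11 = (1.00)(0.60) − (-0.10)(-0.25) = 0.5750
  C_12 = −[(-0.15)(0.60) − (-0.10)(-0.45)] = 0.1350
  C_13 = (-0.15)(-0.25) − (1.00)(-0.45) = 0.4875
  C_21 = −[(0.00)(0.60) − (0.00)(-0.25)] = 0.0000
  C_22 = (1.00)(0.60) − (0.00)(-0.45) = 0.6000
  C_23 = −[(1.00)(-0.25) − (0.00)(-0.45)] = 0.2500
  C_31 = (0.00)(-0.10) − (0.00)(1.00) = 0.0000
  C_32 = −[(1.00)(-0.10) − (0.00)(-0.15)] = 0.1000
  C_33 = (1.00)(1.00) − (0.00)(-0.15) = 1.0000
det(I−A) = Σ_j (I−A)_1j·C_1j = (1.00)(0.5750) + (0.00)(0.1350) + (0.00)(0.4875) = 0.5750
adj(I−A) = Cᵀ =
  [ 0.5750   0.0000   0.0000]
  [ 0.1350   0.6000   0.1000]
  [ 0.4875   0.2500   1.0000]
(I − A)⁻¹ = adj(I−A) / det(I−A) ≈
  [   1.0000     0.0000     0.0000]
  [   0.2348     1.0435     0.1739]
  [   0.8478     0.4348     1.7391]
First solve x = (I − A)⁻¹ d = adj(I−A)·d / det(I−A); in particular x_3 = (0.4875·540 + 0.2500·600 + 1.0000·840) / 0.5750 = 1253.25 / 0.5750 ≈ 2179.5652.
Intermediate flow from 2 to 3: z_23 = a_23 · x_3 = 0.10 × 1253.25 / 0.5750 = 125.325 / 0.5750 ≈ 217.96.

z_23 = 217.96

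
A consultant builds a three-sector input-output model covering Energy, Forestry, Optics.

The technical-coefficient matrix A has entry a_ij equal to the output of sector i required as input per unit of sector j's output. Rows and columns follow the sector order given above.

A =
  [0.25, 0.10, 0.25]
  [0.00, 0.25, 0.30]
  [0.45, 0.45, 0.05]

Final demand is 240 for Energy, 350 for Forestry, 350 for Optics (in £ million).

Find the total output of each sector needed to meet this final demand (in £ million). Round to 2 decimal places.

x_1 = 857.12, x_2 = 957.94, x_3 = 1228.19

I − A =
  [   0.75    -0.10    -0.25]
  [   0.00     0.75    -0.30]
  [  -0.45    -0.45     0.95]
Cofactors of I−A, C_ij = (−1)^(i+j)·(minor ij) (rows/columns in the sector order above):
  C_11 = (0.75)(0.95) − (-0.30)(-0.45) = 0.5775
  C_12 = −[(0.00)(0.95) − (-0.30)(-0.45)] = 0.1350
  C_13 = (0.00)(-0.45) − (0.75)(-0.45) = 0.3375
  C_21 = −[(-0.10)(0.95) − (-0.25)(-0.45)] = 0.2075
  C_22 = (0.75)(0.95) − (-0.25)(-0.45) = 0.6000
  C_23 = −[(0.75)(-0.45) − (-0.10)(-0.45)] = 0.3825
  C_31 = (-0.10)(-0.30) − (-0.25)(0.75) = 0.2175
  C_32 = −[(0.75)(-0.30) − (-0.25)(0.00)] = 0.2250
  C_33 = (0.75)(0.75) − (-0.10)(0.00) = 0.5625
det(I−A) = Σ_j (I−A)_1j·C_1j = (0.75)(0.5775) + (-0.10)(0.1350) + (-0.25)(0.3375) = 0.33525
adj(I−A) = Cᵀ =
  [ 0.5775   0.2075   0.2175]
  [ 0.1350   0.6000   0.2250]
  [ 0.3375   0.3825   0.5625]
(I − A)⁻¹ = adj(I−A) / det(I−A) ≈
  [   1.7226     0.6189     0.6488]
  [   0.4027     1.7897     0.6711]
  [   1.0067     1.1409     1.6779]
x = (I − A)⁻¹ d = adj(I−A)·d / det(I−A), with det(I−A) = 0.33525:
  x_1 = (0.5775·240 + 0.2075·350 + 0.2175·350) / 0.33525 = 287.35 / 0.33525 ≈ 857.12
  x_2 = (0.1350·240 + 0.6000·350 + 0.2250·350) / 0.33525 = 321.15 / 0.33525 ≈ 957.94
  x_3 = (0.3375·240 + 0.3825·350 + 0.5625·350) / 0.33525 = 411.75 / 0.33525 ≈ 1228.19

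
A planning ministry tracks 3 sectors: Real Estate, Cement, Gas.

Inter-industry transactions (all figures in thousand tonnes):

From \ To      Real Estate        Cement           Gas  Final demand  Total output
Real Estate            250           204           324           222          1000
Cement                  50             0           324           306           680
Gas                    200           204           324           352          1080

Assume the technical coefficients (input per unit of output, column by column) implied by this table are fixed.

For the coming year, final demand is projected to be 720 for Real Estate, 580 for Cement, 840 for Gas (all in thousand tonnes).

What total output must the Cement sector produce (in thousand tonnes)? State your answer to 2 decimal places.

x_C = 1480.66

Technical coefficients a_ij = z_ij / X_j:
  a_RR = 250/1000 = 0.25, a_CR = 50/1000 = 0.05, a_GR = 200/1000 = 0.20
  a_RC = 204/680 = 0.30, a_CC = 0/680 = 0.00, a_GC = 204/680 = 0.30
  a_RG = 324/1080 = 0.30, a_CG = 324/1080 = 0.30, a_GG = 324/1080 = 0.30
I − A =
  [   0.75    -0.30    -0.30]
  [  -0.05     1.00    -0.30]
  [  -0.20    -0.30     0.70]
Cofactors of I−A, C_ij = (−1)^(i+j)·(minor ij) (rows/columns in the sector order above):
  C_11 = (1.00)(0.70) − (-0.30)(-0.30) = 0.6100
  C_12 = −[(-0.05)(0.70) − (-0.30)(-0.20)] = 0.0950
  C_13 = (-0.05)(-0.30) − (1.00)(-0.20) = 0.2150
  C_21 = −[(-0.30)(0.70) − (-0.30)(-0.30)] = 0.3000
  C_22 = (0.75)(0.70) − (-0.30)(-0.20) = 0.4650
  C_23 = −[(0.75)(-0.30) − (-0.30)(-0.20)] = 0.2850
  C_31 = (-0.30)(-0.30) − (-0.30)(1.00) = 0.3900
  C_32 = −[(0.75)(-0.30) − (-0.30)(-0.05)] = 0.2400
  C_33 = (0.75)(1.00) − (-0.30)(-0.05) = 0.7350
det(I−A) = Σ_j (I−A)_1j·C_1j = (0.75)(0.6100) + (-0.30)(0.0950) + (-0.30)(0.2150) = 0.3645
adj(I−A) = Cᵀ =
  [ 0.6100   0.3000   0.3900]
  [ 0.0950   0.4650   0.2400]
  [ 0.2150   0.2850   0.7350]
(I − A)⁻¹ = adj(I−A) / det(I−A) ≈
  [   1.6735     0.8230     1.0700]
  [   0.2606     1.2757     0.6584]
  [   0.5898     0.7819     2.0165]
x = (I − A)⁻¹ d = adj(I−A)·d / det(I−A), with det(I−A) = 0.3645:
  x_R = (0.6100·720 + 0.3000·580 + 0.3900·840) / 0.3645 = 940.80 / 0.3645 ≈ 2581.07
  x_C = (0.0950·720 + 0.4650·580 + 0.2400·840) / 0.3645 = 539.70 / 0.3645 ≈ 1480.66
  x_G = (0.2150·720 + 0.2850·580 + 0.7350·840) / 0.3645 = 937.50 / 0.3645 ≈ 2572.02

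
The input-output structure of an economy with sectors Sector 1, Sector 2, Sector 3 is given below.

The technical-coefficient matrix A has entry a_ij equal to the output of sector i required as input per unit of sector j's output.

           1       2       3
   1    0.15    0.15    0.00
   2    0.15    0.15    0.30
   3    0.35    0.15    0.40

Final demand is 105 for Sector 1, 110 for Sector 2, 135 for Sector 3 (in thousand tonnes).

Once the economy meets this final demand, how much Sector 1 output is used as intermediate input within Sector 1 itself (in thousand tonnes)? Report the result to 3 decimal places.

I − A =
  [   0.85    -0.15     0.00]
  [  -0.15     0.85    -0.30]
  [  -0.35    -0.15     0.60]
Cofactors of I−A, C_ij = (−1)^(i+j)·(minor ij) (rows/columns in the sector order above):
  C_11 = (0.85)(0.60) − (-0.30)(-0.15) = 0.4650
  C_12 = −[(-0.15)(0.60) − (-0.30)(-0.35)] = 0.1950
  C_13 = (-0.15)(-0.15) − (0.85)(-0.35) = 0.3200
  C_21 = −[(-0.15)(0.60) − (0.00)(-0.15)] = 0.0900
  C_22 = (0.85)(0.60) − (0.00)(-0.35) = 0.5100
  C_23 = −[(0.85)(-0.15) − (-0.15)(-0.35)] = 0.1800
  C_31 = (-0.15)(-0.30) − (0.00)(0.85) = 0.0450
  C_32 = −[(0.85)(-0.30) − (0.00)(-0.15)] = 0.2550
  C_33 = (0.85)(0.85) − (-0.15)(-0.15) = 0.7000
det(I−A) = Σ_j (I−A)_1j·C_1j = (0.85)(0.4650) + (-0.15)(0.1950) + (0.00)(0.3200) = 0.3660
adj(I−A) = Cᵀ =
  [ 0.4650   0.0900   0.0450]
  [ 0.1950   0.5100   0.2550]
  [ 0.3200   0.1800   0.7000]
(I − A)⁻¹ = adj(I−A) / det(I−A) ≈
  [   1.2705     0.2459     0.1230]
  [   0.5328     1.3934     0.6967]
  [   0.8743     0.4918     1.9126]
First solve x = (I − A)⁻¹ d = adj(I−A)·d / det(I−A); in particular x_1 = (0.4650·105 + 0.0900·110 + 0.0450·135) / 0.3660 = 64.80 / 0.3660 ≈ 177.04918.
Intermediate flow from 1 to 1: z_11 = a_11 · x_1 = 0.15 × 64.80 / 0.3660 = 9.72 / 0.3660 ≈ 26.557.

z_11 = 26.557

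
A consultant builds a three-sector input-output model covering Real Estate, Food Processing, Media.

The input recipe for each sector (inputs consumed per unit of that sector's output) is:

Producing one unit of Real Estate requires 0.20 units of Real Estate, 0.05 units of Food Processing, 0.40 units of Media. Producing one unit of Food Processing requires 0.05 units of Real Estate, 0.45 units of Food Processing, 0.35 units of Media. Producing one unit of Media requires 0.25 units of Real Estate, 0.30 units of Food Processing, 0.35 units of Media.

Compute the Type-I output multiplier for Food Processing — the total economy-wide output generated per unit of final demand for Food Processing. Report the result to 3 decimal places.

m_F = 6.222

I − A =
  [   0.80    -0.05    -0.25]
  [  -0.05     0.55    -0.30]
  [  -0.40    -0.35     0.65]
Cofactors of I−A, C_ij = (−1)^(i+j)·(minor ij) (rows/columns in the sector order above):
  C_11 = (0.55)(0.65) − (-0.30)(-0.35) = 0.2525
  C_12 = −[(-0.05)(0.65) − (-0.30)(-0.40)] = 0.1525
  C_13 = (-0.05)(-0.35) − (0.55)(-0.40) = 0.2375
  C_21 = −[(-0.05)(0.65) − (-0.25)(-0.35)] = 0.1200
  C_22 = (0.80)(0.65) − (-0.25)(-0.40) = 0.4200
  C_23 = −[(0.80)(-0.35) − (-0.05)(-0.40)] = 0.3000
  C_31 = (-0.05)(-0.30) − (-0.25)(0.55) = 0.1525
  C_32 = −[(0.80)(-0.30) − (-0.25)(-0.05)] = 0.2525
  C_33 = (0.80)(0.55) − (-0.05)(-0.05) = 0.4375
det(I−A) = Σ_j (I−A)_1j·C_1j = (0.80)(0.2525) + (-0.05)(0.1525) + (-0.25)(0.2375) = 0.1350
adj(I−A) = Cᵀ =
  [ 0.2525   0.1200   0.1525]
  [ 0.1525   0.4200   0.2525]
  [ 0.2375   0.3000   0.4375]
(I − A)⁻¹ = adj(I−A) / det(I−A) ≈
  [   1.8704     0.8889     1.1296]
  [   1.1296     3.1111     1.8704]
  [   1.7593     2.2222     3.2407]
The output multiplier for sector j is the column-j sum of the Leontief inverse (I − A)⁻¹ = adj(I−A) / det(I−A).
Column F of adj(I−A): (0.1200, 0.4200, 0.3000); det(I−A) = 0.1350.
m_F = (0.1200 + 0.4200 + 0.3000) / 0.1350 = 0.84 / 0.1350 ≈ 6.222.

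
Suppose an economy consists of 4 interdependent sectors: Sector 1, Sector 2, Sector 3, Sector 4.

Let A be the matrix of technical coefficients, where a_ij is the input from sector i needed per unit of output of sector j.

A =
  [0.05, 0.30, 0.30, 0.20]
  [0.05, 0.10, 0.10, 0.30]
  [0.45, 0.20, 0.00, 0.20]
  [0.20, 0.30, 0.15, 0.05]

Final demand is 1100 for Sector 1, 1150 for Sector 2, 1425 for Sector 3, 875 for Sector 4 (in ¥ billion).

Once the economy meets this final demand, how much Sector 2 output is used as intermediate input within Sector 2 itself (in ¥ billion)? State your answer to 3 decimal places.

z_22 = 328.938

I − A =
  [   0.95    -0.30    -0.30    -0.20]
  [  -0.05     0.90    -0.10    -0.30]
  [  -0.45    -0.20     1.00    -0.20]
  [  -0.20    -0.30    -0.15     0.95]
Compute the cofactors C_ij = (−1)^(i+j)·(3×3 minor ij) of I−A; the adjugate is their transpose:
adj(I−A) = Cᵀ =
  [ 0.70400   0.41700   0.30450   0.34400]
  [ 0.17300   0.68025   0.16275   0.28550]
  [ 0.40475   0.39675   0.65550   0.34850]
  [ 0.26675   0.36525   0.21900   0.68300]
det(I−A) = Σ_j (I−A)_1j·C_1j = (0.95)(0.70400) + (-0.30)(0.17300) + (-0.30)(0.40475) + (-0.20)(0.26675) = 0.442125
(I − A)⁻¹ = adj(I−A) / det(I−A) ≈
  [   1.5923     0.9432     0.6887     0.7781]
  [   0.3913     1.5386     0.3681     0.6457]
  [   0.9155     0.8974     1.4826     0.7882]
  [   0.6033     0.8261     0.4953     1.5448]
First solve x = (I − A)⁻¹ d = adj(I−A)·d / det(I−A); in particular x_2 = (0.17300·1100 + 0.68025·1150 + 0.16275·1425 + 0.28550·875) / 0.442125 = 1454.31875 / 0.442125 ≈ 3289.38366.
Intermediate flow from 2 to 2: z_22 = a_22 · x_2 = 0.10 × 1454.31875 / 0.442125 = 145.431875 / 0.442125 ≈ 328.938.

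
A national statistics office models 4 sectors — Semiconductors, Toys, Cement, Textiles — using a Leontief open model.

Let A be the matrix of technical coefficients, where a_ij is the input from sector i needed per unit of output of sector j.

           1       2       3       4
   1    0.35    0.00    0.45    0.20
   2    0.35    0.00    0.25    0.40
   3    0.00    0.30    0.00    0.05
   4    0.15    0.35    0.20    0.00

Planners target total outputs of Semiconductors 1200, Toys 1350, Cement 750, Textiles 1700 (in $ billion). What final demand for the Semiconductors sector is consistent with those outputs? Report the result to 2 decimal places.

I − A =
  [   0.65     0.00    -0.45    -0.20]
  [  -0.35     1.00    -0.25    -0.40]
  [   0.00    -0.30     1.00    -0.05]
  [  -0.15    -0.35    -0.20     1.00]
d = (I − A) x:
  d_1 = (+0.65)·1200 + (+0.00)·1350 + (-0.45)·750 + (-0.20)·1700 = 102.50
  d_2 = (-0.35)·1200 + (+1.00)·1350 + (-0.25)·750 + (-0.40)·1700 = 62.50
  d_3 = (+0.00)·1200 + (-0.30)·1350 + (+1.00)·750 + (-0.05)·1700 = 260.00
  d_4 = (-0.15)·1200 + (-0.35)·1350 + (-0.20)·750 + (+1.00)·1700 = 897.50

d_1 = 102.50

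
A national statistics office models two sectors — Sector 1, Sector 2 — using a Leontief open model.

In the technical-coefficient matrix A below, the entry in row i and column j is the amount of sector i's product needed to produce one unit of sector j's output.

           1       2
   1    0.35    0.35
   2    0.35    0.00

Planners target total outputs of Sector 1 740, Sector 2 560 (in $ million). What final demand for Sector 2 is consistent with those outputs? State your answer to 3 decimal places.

d_2 = 301.000

I − A =
  [   0.65    -0.35]
  [  -0.35     1.00]
d = (I − A) x:
  d_1 = (+0.65)·740 + (-0.35)·560 = 285.000
  d_2 = (-0.35)·740 + (+1.00)·560 = 301.000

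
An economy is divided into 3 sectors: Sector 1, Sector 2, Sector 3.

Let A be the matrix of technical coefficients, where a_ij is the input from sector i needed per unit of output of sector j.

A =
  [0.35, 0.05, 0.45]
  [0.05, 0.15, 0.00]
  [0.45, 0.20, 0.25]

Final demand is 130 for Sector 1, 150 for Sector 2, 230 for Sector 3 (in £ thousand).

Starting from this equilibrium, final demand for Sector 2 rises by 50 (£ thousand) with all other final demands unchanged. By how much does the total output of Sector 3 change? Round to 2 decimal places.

I − A =
  [   0.65    -0.05    -0.45]
  [  -0.05     0.85     0.00]
  [  -0.45    -0.20     0.75]
Cofactors of I−A, C_ij = (−1)^(i+j)·(minor ij) (rows/columns in the sector order above):
  C_11 = (0.85)(0.75) − (0.00)(-0.20) = 0.6375
  C_12 = −[(-0.05)(0.75) − (0.00)(-0.45)] = 0.0375
  C_13 = (-0.05)(-0.20) − (0.85)(-0.45) = 0.3925
  C_21 = −[(-0.05)(0.75) − (-0.45)(-0.20)] = 0.1275
  C_22 = (0.65)(0.75) − (-0.45)(-0.45) = 0.2850
  C_23 = −[(0.65)(-0.20) − (-0.05)(-0.45)] = 0.1525
  C_31 = (-0.05)(0.00) − (-0.45)(0.85) = 0.3825
  C_32 = −[(0.65)(0.00) − (-0.45)(-0.05)] = 0.0225
  C_33 = (0.65)(0.85) − (-0.05)(-0.05) = 0.5500
det(I−A) = Σ_j (I−A)_1j·C_1j = (0.65)(0.6375) + (-0.05)(0.0375) + (-0.45)(0.3925) = 0.235875
adj(I−A) = Cᵀ =
  [ 0.6375   0.1275   0.3825]
  [ 0.0375   0.2850   0.0225]
  [ 0.3925   0.1525   0.5500]
(I − A)⁻¹ = adj(I−A) / det(I−A) ≈
  [   2.7027     0.5405     1.6216]
  [   0.1590     1.2083     0.0954]
  [   1.6640     0.6465     2.3317]
Δx = (I − A)⁻¹ Δd with Δd having +50 in the Sector 2 component and 0 elsewhere.
So Δx_3 = L_32 · (+50), where L_32 = adj(I−A)_32 / det(I−A) = 0.1525 / 0.235875.
Δx_3 = 0.1525 × (+50) / 0.235875 = 7.625 / 0.235875 ≈ 32.33.

Δx_3 = 32.33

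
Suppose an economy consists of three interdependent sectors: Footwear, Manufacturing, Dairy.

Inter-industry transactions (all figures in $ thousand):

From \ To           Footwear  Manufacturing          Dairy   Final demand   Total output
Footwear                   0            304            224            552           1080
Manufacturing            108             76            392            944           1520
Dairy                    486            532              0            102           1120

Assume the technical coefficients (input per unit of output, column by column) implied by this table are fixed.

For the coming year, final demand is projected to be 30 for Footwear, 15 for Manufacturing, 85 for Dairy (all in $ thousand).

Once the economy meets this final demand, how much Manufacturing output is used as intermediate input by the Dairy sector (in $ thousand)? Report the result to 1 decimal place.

z_MD = 51.0

Technical coefficients a_ij = z_ij / X_j:
  a_FF = 0/1080 = 0.00, a_MF = 108/1080 = 0.10, a_DF = 486/1080 = 0.45
  a_FM = 304/1520 = 0.20, a_MM = 76/1520 = 0.05, a_DM = 532/1520 = 0.35
  a_FD = 224/1120 = 0.20, a_MD = 392/1120 = 0.35, a_DD = 0/1120 = 0.00
I − A =
  [   1.00    -0.20    -0.20]
  [  -0.10     0.95    -0.35]
  [  -0.45    -0.35     1.00]
Cofactors of I−A, C_ij = (−1)^(i+j)·(minor ij) (rows/columns in the sector order above):
  C_11 = (0.95)(1.00) − (-0.35)(-0.35) = 0.8275
  C_12 = −[(-0.10)(1.00) − (-0.35)(-0.45)] = 0.2575
  C_13 = (-0.10)(-0.35) − (0.95)(-0.45) = 0.4625
  C_21 = −[(-0.20)(1.00) − (-0.20)(-0.35)] = 0.2700
  C_22 = (1.00)(1.00) − (-0.20)(-0.45) = 0.9100
  C_23 = −[(1.00)(-0.35) − (-0.20)(-0.45)] = 0.4400
  C_31 = (-0.20)(-0.35) − (-0.20)(0.95) = 0.2600
  C_32 = −[(1.00)(-0.35) − (-0.20)(-0.10)] = 0.3700
  C_33 = (1.00)(0.95) − (-0.20)(-0.10) = 0.9300
det(I−A) = Σ_j (I−A)_1j·C_1j = (1.00)(0.8275) + (-0.20)(0.2575) + (-0.20)(0.4625) = 0.6835
adj(I−A) = Cᵀ =
  [ 0.8275   0.2700   0.2600]
  [ 0.2575   0.9100   0.3700]
  [ 0.4625   0.4400   0.9300]
(I − A)⁻¹ = adj(I−A) / det(I−A) ≈
  [   1.2107     0.3950     0.3804]
  [   0.3767     1.3314     0.5413]
  [   0.6767     0.6437     1.3606]
First solve x = (I − A)⁻¹ d = adj(I−A)·d / det(I−A); in particular x_D = (0.4625·30 + 0.4400·15 + 0.9300·85) / 0.6835 = 99.525 / 0.6835 ≈ 145.611.
Intermediate flow from M to D: z_MD = a_MD · x_D = 0.35 × 99.525 / 0.6835 = 34.83375 / 0.6835 ≈ 51.0.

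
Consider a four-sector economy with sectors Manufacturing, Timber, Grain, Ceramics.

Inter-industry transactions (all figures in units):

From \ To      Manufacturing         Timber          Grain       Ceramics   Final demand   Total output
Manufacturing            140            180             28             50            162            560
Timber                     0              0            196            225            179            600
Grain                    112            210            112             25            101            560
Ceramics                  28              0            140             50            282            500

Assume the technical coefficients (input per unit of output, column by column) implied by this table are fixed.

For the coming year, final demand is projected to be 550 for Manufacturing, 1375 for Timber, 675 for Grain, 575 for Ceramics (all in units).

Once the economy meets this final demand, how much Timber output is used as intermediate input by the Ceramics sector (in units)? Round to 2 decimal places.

Technical coefficients a_ij = z_ij / X_j:
  a_11 = 140/560 = 0.25, a_21 = 0/560 = 0.00, a_31 = 112/560 = 0.20, a_41 = 28/560 = 0.05
  a_12 = 180/600 = 0.30, a_22 = 0/600 = 0.00, a_32 = 210/600 = 0.35, a_42 = 0/600 = 0.00
  a_13 = 28/560 = 0.05, a_23 = 196/560 = 0.35, a_33 = 112/560 = 0.20, a_43 = 140/560 = 0.25
  a_14 = 50/500 = 0.10, a_24 = 225/500 = 0.45, a_34 = 25/500 = 0.05, a_44 = 50/500 = 0.10
I − A =
  [   0.75    -0.30    -0.05    -0.10]
  [   0.00     1.00    -0.35    -0.45]
  [  -0.20    -0.35     0.80    -0.05]
  [  -0.05     0.00    -0.25     0.90]
Compute the cofactors C_ij = (−1)^(i+j)·(3×3 minor ij) of I−A; the adjugate is their transpose:
adj(I−A) = Cᵀ =
  [ 0.557875   0.236750   0.198250   0.191375]
  [ 0.104375   0.512500   0.320000   0.285625]
  [ 0.190375   0.289250   0.663250   0.202625]
  [ 0.083875   0.093500   0.195250   0.477125]
det(I−A) = Σ_j (I−A)_1j·C_1j = (0.75)(0.557875) + (-0.30)(0.104375) + (-0.05)(0.190375) + (-0.10)(0.083875) = 0.3691875
(I − A)⁻¹ = adj(I−A) / det(I−A) ≈
  [   1.5111     0.6413     0.5370     0.5184]
  [   0.2827     1.3882     0.8668     0.7737]
  [   0.5157     0.7835     1.7965     0.5488]
  [   0.2272     0.2533     0.5289     1.2924]
First solve x = (I − A)⁻¹ d = adj(I−A)·d / det(I−A); in particular x_4 = (0.083875·550 + 0.093500·1375 + 0.195250·675 + 0.477125·575) / 0.3691875 = 580.834375 / 0.3691875 ≈ 1573.2775.
Intermediate flow from 2 to 4: z_24 = a_24 · x_4 = 0.45 × 580.834375 / 0.3691875 = 261.37546875 / 0.3691875 ≈ 707.97.

z_24 = 707.97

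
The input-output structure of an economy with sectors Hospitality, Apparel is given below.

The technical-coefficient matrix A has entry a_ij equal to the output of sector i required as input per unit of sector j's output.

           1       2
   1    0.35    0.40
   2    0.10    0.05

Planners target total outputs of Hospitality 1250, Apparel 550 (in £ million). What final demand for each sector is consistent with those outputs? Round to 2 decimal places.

d_1 = 592.50, d_2 = 397.50

I − A =
  [   0.65    -0.40]
  [  -0.10     0.95]
d = (I − A) x:
  d_1 = (+0.65)·1250 + (-0.40)·550 = 592.50
  d_2 = (-0.10)·1250 + (+0.95)·550 = 397.50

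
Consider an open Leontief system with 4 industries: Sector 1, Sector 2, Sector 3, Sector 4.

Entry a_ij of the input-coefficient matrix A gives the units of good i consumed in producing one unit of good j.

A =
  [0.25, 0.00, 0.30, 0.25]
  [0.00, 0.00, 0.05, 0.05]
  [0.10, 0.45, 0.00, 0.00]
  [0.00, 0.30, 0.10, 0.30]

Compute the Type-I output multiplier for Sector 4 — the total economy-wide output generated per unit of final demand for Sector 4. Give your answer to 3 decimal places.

I − A =
  [   0.75     0.00    -0.30    -0.25]
  [   0.00     1.00    -0.05    -0.05]
  [  -0.10    -0.45     1.00     0.00]
  [   0.00    -0.30    -0.10     0.70]
Compute the cofactors C_ij = (−1)^(i+j)·(3×3 minor ij) of I−A; the adjugate is their transpose:
adj(I−A) = Cᵀ =
  [ 0.667000   0.180750   0.234250   0.251125]
  [ 0.004000   0.501500   0.030000   0.037250]
  [ 0.068500   0.243750   0.513750   0.041875]
  [ 0.011500   0.249750   0.086250   0.703125]
det(I−A) = Σ_j (I−A)_1j·C_1j = (0.75)(0.667000) + (0.00)(0.004000) + (-0.30)(0.068500) + (-0.25)(0.011500) = 0.476825
(I − A)⁻¹ = adj(I−A) / det(I−A) ≈
  [   1.3988     0.3791     0.4913     0.5267]
  [   0.0084     1.0517     0.0629     0.0781]
  [   0.1437     0.5112     1.0774     0.0878]
  [   0.0241     0.5238     0.1809     1.4746]
The output multiplier for sector j is the column-j sum of the Leontief inverse (I − A)⁻¹ = adj(I−A) / det(I−A).
Column 4 of adj(I−A): (0.251125, 0.037250, 0.041875, 0.703125); det(I−A) = 0.476825.
m_4 = (0.251125 + 0.037250 + 0.041875 + 0.703125) / 0.476825 = 1.033375 / 0.476825 ≈ 2.167.

m_4 = 2.167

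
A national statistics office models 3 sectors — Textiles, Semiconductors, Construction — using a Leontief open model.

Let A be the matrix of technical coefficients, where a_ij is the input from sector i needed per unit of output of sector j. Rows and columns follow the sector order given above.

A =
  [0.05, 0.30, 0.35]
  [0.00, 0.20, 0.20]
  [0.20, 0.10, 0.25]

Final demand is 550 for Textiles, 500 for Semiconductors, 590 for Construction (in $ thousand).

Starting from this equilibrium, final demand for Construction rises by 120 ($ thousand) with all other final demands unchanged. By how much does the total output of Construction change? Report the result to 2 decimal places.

Δx_C = 188.82

I − A =
  [   0.95    -0.30    -0.35]
  [   0.00     0.80    -0.20]
  [  -0.20    -0.10     0.75]
Cofactors of I−A, C_ij = (−1)^(i+j)·(minor ij) (rows/columns in the sector order above):
  C_11 = (0.80)(0.75) − (-0.20)(-0.10) = 0.5800
  C_12 = −[(0.00)(0.75) − (-0.20)(-0.20)] = 0.0400
  C_13 = (0.00)(-0.10) − (0.80)(-0.20) = 0.1600
  C_21 = −[(-0.30)(0.75) − (-0.35)(-0.10)] = 0.2600
  C_22 = (0.95)(0.75) − (-0.35)(-0.20) = 0.6425
  C_23 = −[(0.95)(-0.10) − (-0.30)(-0.20)] = 0.1550
  C_31 = (-0.30)(-0.20) − (-0.35)(0.80) = 0.3400
  C_32 = −[(0.95)(-0.20) − (-0.35)(0.00)] = 0.1900
  C_33 = (0.95)(0.80) − (-0.30)(0.00) = 0.7600
det(I−A) = Σ_j (I−A)_1j·C_1j = (0.95)(0.5800) + (-0.30)(0.0400) + (-0.35)(0.1600) = 0.4830
adj(I−A) = Cᵀ =
  [ 0.5800   0.2600   0.3400]
  [ 0.0400   0.6425   0.1900]
  [ 0.1600   0.1550   0.7600]
(I − A)⁻¹ = adj(I−A) / det(I−A) ≈
  [   1.2008     0.5383     0.7039]
  [   0.0828     1.3302     0.3934]
  [   0.3313     0.3209     1.5735]
Δx = (I − A)⁻¹ Δd with Δd having +120 in the Construction component and 0 elsewhere.
So Δx_C = L_CC · (+120), where L_CC = adj(I−A)_CC / det(I−A) = 0.7600 / 0.4830.
Δx_C = 0.7600 × (+120) / 0.4830 = 91.20 / 0.4830 ≈ 188.82.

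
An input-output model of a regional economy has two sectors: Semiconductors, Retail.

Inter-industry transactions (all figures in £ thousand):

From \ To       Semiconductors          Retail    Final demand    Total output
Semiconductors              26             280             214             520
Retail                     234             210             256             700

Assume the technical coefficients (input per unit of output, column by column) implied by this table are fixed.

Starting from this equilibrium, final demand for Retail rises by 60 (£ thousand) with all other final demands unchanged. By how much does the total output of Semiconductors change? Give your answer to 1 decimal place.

Δx_1 = 49.5

Technical coefficients a_ij = z_ij / X_j:
  a_11 = 26/520 = 0.05, a_21 = 234/520 = 0.45
  a_12 = 280/700 = 0.40, a_22 = 210/700 = 0.30
I − A =
  [   0.95    -0.40]
  [  -0.45     0.70]
det(I−A) = (0.95)(0.70) − (-0.40)(-0.45) = 0.4850
adj(I−A) = [[0.70, 0.40], [0.45, 0.95]]
(I − A)⁻¹ = adj(I−A) / det(I−A) ≈
  [   1.4433     0.8247]
  [   0.9278     1.9588]
Δx = (I − A)⁻¹ Δd with Δd having +60 in the Retail component and 0 elsewhere.
So Δx_1 = L_12 · (+60), where L_12 = adj(I−A)_12 / det(I−A) = 0.40 / 0.4850.
Δx_1 = 0.40 × (+60) / 0.4850 = 24.00 / 0.4850 ≈ 49.5.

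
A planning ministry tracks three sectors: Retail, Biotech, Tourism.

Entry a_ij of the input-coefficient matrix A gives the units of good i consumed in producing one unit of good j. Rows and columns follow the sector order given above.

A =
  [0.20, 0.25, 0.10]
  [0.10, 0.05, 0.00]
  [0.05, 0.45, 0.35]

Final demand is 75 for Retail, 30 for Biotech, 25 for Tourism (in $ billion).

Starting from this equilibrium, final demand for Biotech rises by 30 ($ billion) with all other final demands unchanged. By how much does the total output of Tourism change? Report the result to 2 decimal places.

Δx_T = 23.85

I − A =
  [   0.80    -0.25    -0.10]
  [  -0.10     0.95     0.00]
  [  -0.05    -0.45     0.65]
Cofactors of I−A, C_ij = (−1)^(i+j)·(minor ij) (rows/columns in the sector order above):
  C_11 = (0.95)(0.65) − (0.00)(-0.45) = 0.6175
  C_12 = −[(-0.10)(0.65) − (0.00)(-0.05)] = 0.0650
  C_13 = (-0.10)(-0.45) − (0.95)(-0.05) = 0.0925
  C_21 = −[(-0.25)(0.65) − (-0.10)(-0.45)] = 0.2075
  C_22 = (0.80)(0.65) − (-0.10)(-0.05) = 0.5150
  C_23 = −[(0.80)(-0.45) − (-0.25)(-0.05)] = 0.3725
  C_31 = (-0.25)(0.00) − (-0.10)(0.95) = 0.0950
  C_32 = −[(0.80)(0.00) − (-0.10)(-0.10)] = 0.0100
  C_33 = (0.80)(0.95) − (-0.25)(-0.10) = 0.7350
det(I−A) = Σ_j (I−A)_1j·C_1j = (0.80)(0.6175) + (-0.25)(0.0650) + (-0.10)(0.0925) = 0.4685
adj(I−A) = Cᵀ =
  [ 0.6175   0.2075   0.0950]
  [ 0.0650   0.5150   0.0100]
  [ 0.0925   0.3725   0.7350]
(I − A)⁻¹ = adj(I−A) / det(I−A) ≈
  [   1.3180     0.4429     0.2028]
  [   0.1387     1.0993     0.0213]
  [   0.1974     0.7951     1.5688]
Δx = (I − A)⁻¹ Δd with Δd having +30 in the Biotech component and 0 elsewhere.
So Δx_T = L_TB · (+30), where L_TB = adj(I−A)_TB / det(I−A) = 0.3725 / 0.4685.
Δx_T = 0.3725 × (+30) / 0.4685 = 11.175 / 0.4685 ≈ 23.85.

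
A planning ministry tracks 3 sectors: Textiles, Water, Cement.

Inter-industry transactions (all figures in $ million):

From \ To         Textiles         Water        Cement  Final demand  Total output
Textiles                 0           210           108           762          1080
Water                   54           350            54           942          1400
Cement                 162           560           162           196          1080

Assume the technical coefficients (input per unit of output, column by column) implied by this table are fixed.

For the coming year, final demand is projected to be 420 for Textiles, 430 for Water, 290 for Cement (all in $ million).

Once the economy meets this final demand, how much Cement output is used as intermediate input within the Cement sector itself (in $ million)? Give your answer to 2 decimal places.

Technical coefficients a_ij = z_ij / X_j:
  a_11 = 0/1080 = 0.00, a_21 = 54/1080 = 0.05, a_31 = 162/1080 = 0.15
  a_12 = 210/1400 = 0.15, a_22 = 350/1400 = 0.25, a_32 = 560/1400 = 0.40
  a_13 = 108/1080 = 0.10, a_23 = 54/1080 = 0.05, a_33 = 162/1080 = 0.15
I − A =
  [   1.00    -0.15    -0.10]
  [  -0.05     0.75    -0.05]
  [  -0.15    -0.40     0.85]
Cofactors of I−A, C_ij = (−1)^(i+j)·(minor ij) (rows/columns in the sector order above):
  C_11 = (0.75)(0.85) − (-0.05)(-0.40) = 0.6175
  C_12 = −[(-0.05)(0.85) − (-0.05)(-0.15)] = 0.0500
  C_13 = (-0.05)(-0.40) − (0.75)(-0.15) = 0.1325
  C_21 = −[(-0.15)(0.85) − (-0.10)(-0.40)] = 0.1675
  C_22 = (1.00)(0.85) − (-0.10)(-0.15) = 0.8350
  C_23 = −[(1.00)(-0.40) − (-0.15)(-0.15)] = 0.4225
  C_31 = (-0.15)(-0.05) − (-0.10)(0.75) = 0.0825
  C_32 = −[(1.00)(-0.05) − (-0.10)(-0.05)] = 0.0550
  C_33 = (1.00)(0.75) − (-0.15)(-0.05) = 0.7425
det(I−A) = Σ_j (I−A)_1j·C_1j = (1.00)(0.6175) + (-0.15)(0.0500) + (-0.10)(0.1325) = 0.59675
adj(I−A) = Cᵀ =
  [ 0.6175   0.1675   0.0825]
  [ 0.0500   0.8350   0.0550]
  [ 0.1325   0.4225   0.7425]
(I − A)⁻¹ = adj(I−A) / det(I−A) ≈
  [   1.0348     0.2807     0.1382]
  [   0.0838     1.3992     0.0922]
  [   0.2220     0.7080     1.2442]
First solve x = (I − A)⁻¹ d = adj(I−A)·d / det(I−A); in particular x_3 = (0.1325·420 + 0.4225·430 + 0.7425·290) / 0.59675 = 452.65 / 0.59675 ≈ 758.5253.
Intermediate flow from 3 to 3: z_33 = a_33 · x_3 = 0.15 × 452.65 / 0.59675 = 67.8975 / 0.59675 ≈ 113.78.

z_33 = 113.78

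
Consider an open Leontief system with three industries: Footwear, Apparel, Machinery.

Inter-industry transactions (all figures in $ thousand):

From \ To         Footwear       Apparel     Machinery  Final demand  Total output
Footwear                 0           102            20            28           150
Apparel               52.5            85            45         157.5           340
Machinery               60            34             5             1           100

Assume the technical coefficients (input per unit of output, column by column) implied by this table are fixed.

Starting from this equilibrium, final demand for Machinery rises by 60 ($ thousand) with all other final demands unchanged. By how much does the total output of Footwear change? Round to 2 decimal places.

Technical coefficients a_ij = z_ij / X_j:
  a_FF = 0/150 = 0.00, a_AF = 52.5/150 = 0.35, a_MF = 60/150 = 0.40
  a_FA = 102/340 = 0.30, a_AA = 85/340 = 0.25, a_MA = 34/340 = 0.10
  a_FM = 20/100 = 0.20, a_AM = 45/100 = 0.45, a_MM = 5/100 = 0.05
I − A =
  [   1.00    -0.30    -0.20]
  [  -0.35     0.75    -0.45]
  [  -0.40    -0.10     0.95]
Cofactors of I−A, C_ij = (−1)^(i+j)·(minor ij) (rows/columns in the sector order above):
  C_11 = (0.75)(0.95) − (-0.45)(-0.10) = 0.6675
  C_12 = −[(-0.35)(0.95) − (-0.45)(-0.40)] = 0.5125
  C_13 = (-0.35)(-0.10) − (0.75)(-0.40) = 0.3350
  C_21 = −[(-0.30)(0.95) − (-0.20)(-0.10)] = 0.3050
  C_22 = (1.00)(0.95) − (-0.20)(-0.40) = 0.8700
  C_23 = −[(1.00)(-0.10) − (-0.30)(-0.40)] = 0.2200
  C_31 = (-0.30)(-0.45) − (-0.20)(0.75) = 0.2850
  C_32 = −[(1.00)(-0.45) − (-0.20)(-0.35)] = 0.5200
  C_33 = (1.00)(0.75) − (-0.30)(-0.35) = 0.6450
det(I−A) = Σ_j (I−A)_1j·C_1j = (1.00)(0.6675) + (-0.30)(0.5125) + (-0.20)(0.3350) = 0.44675
adj(I−A) = Cᵀ =
  [ 0.6675   0.3050   0.2850]
  [ 0.5125   0.8700   0.5200]
  [ 0.3350   0.2200   0.6450]
(I − A)⁻¹ = adj(I−A) / det(I−A) ≈
  [   1.4941     0.6827     0.6379]
  [   1.1472     1.9474     1.1640]
  [   0.7499     0.4924     1.4438]
Δx = (I − A)⁻¹ Δd with Δd having +60 in the Machinery component and 0 elsewhere.
So Δx_F = L_FM · (+60), where L_FM = adj(I−A)_FM / det(I−A) = 0.2850 / 0.44675.
Δx_F = 0.2850 × (+60) / 0.44675 = 17.10 / 0.44675 ≈ 38.28.

Δx_F = 38.28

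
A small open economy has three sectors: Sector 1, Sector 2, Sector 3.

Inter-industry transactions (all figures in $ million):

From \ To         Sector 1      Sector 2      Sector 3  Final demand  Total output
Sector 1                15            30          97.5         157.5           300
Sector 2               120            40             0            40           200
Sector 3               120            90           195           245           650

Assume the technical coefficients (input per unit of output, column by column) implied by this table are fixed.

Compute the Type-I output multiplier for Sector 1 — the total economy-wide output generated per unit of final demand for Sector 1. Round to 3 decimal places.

m_1 = 3.229

Technical coefficients a_ij = z_ij / X_j:
  a_11 = 15/300 = 0.05, a_21 = 120/300 = 0.40, a_31 = 120/300 = 0.40
  a_12 = 30/200 = 0.15, a_22 = 40/200 = 0.20, a_32 = 90/200 = 0.45
  a_13 = 97.5/650 = 0.15, a_23 = 0/650 = 0.00, a_33 = 195/650 = 0.30
I − A =
  [   0.95    -0.15    -0.15]
  [  -0.40     0.80     0.00]
  [  -0.40    -0.45     0.70]
Cofactors of I−A, C_ij = (−1)^(i+j)·(minor ij) (rows/columns in the sector order above):
  C_11 = (0.80)(0.70) − (0.00)(-0.45) = 0.5600
  C_12 = −[(-0.40)(0.70) − (0.00)(-0.40)] = 0.2800
  C_13 = (-0.40)(-0.45) − (0.80)(-0.40) = 0.5000
  C_21 = −[(-0.15)(0.70) − (-0.15)(-0.45)] = 0.1725
  C_22 = (0.95)(0.70) − (-0.15)(-0.40) = 0.6050
  C_23 = −[(0.95)(-0.45) − (-0.15)(-0.40)] = 0.4875
  C_31 = (-0.15)(0.00) − (-0.15)(0.80) = 0.1200
  C_32 = −[(0.95)(0.00) − (-0.15)(-0.40)] = 0.0600
  C_33 = (0.95)(0.80) − (-0.15)(-0.40) = 0.7000
det(I−A) = Σ_j (I−A)_1j·C_1j = (0.95)(0.5600) + (-0.15)(0.2800) + (-0.15)(0.5000) = 0.4150
adj(I−A) = Cᵀ =
  [ 0.5600   0.1725   0.1200]
  [ 0.2800   0.6050   0.0600]
  [ 0.5000   0.4875   0.7000]
(I − A)⁻¹ = adj(I−A) / det(I−A) ≈
  [   1.3494     0.4157     0.2892]
  [   0.6747     1.4578     0.1446]
  [   1.2048     1.1747     1.6867]
The output multiplier for sector j is the column-j sum of the Leontief inverse (I − A)⁻¹ = adj(I−A) / det(I−A).
Column 1 of adj(I−A): (0.5600, 0.2800, 0.5000); det(I−A) = 0.4150.
m_1 = (0.5600 + 0.2800 + 0.5000) / 0.4150 = 1.34 / 0.4150 ≈ 3.229.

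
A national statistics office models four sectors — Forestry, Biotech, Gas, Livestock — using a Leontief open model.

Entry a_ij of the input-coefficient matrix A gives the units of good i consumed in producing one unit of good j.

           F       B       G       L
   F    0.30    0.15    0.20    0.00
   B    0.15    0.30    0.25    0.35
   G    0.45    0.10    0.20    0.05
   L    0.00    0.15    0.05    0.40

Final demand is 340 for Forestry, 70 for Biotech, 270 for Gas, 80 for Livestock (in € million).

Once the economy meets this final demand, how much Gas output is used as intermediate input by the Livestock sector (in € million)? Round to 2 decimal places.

I − A =
  [   0.70    -0.15    -0.20     0.00]
  [  -0.15     0.70    -0.25    -0.35]
  [  -0.45    -0.10     0.80    -0.05]
  [   0.00    -0.15    -0.05     0.60]
Compute the cofactors C_ij = (−1)^(i+j)·(3×3 minor ij) of I−A; the adjugate is their transpose:
adj(I−A) = Cᵀ =
  [ 0.273625   0.085125   0.098625   0.057875]
  [ 0.147000   0.280250   0.135250   0.174750]
  [ 0.175500   0.087750   0.243750   0.071500]
  [ 0.051375   0.077375   0.054125   0.273625]
det(I−A) = Σ_j (I−A)_1j·C_1j = (0.70)(0.273625) + (-0.15)(0.147000) + (-0.20)(0.175500) + (0.00)(0.051375) = 0.1343875
(I − A)⁻¹ = adj(I−A) / det(I−A) ≈
  [   2.0361     0.6334     0.7339     0.4307]
  [   1.0939     2.0854     1.0064     1.3003]
  [   1.3059     0.6530     1.8138     0.5320]
  [   0.3823     0.5758     0.4028     2.0361]
First solve x = (I − A)⁻¹ d = adj(I−A)·d / det(I−A); in particular x_L = (0.051375·340 + 0.077375·70 + 0.054125·270 + 0.273625·80) / 0.1343875 = 59.3875 / 0.1343875 ≈ 441.9124.
Intermediate flow from G to L: z_GL = a_GL · x_L = 0.05 × 59.3875 / 0.1343875 = 2.969375 / 0.1343875 ≈ 22.10.

z_GL = 22.10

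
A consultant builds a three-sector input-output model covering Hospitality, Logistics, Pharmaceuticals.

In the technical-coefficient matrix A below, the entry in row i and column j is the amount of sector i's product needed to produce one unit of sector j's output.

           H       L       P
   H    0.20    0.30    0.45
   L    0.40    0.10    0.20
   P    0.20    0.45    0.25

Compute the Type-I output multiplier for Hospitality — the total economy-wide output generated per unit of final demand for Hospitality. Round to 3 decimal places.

I − A =
  [   0.80    -0.30    -0.45]
  [  -0.40     0.90    -0.20]
  [  -0.20    -0.45     0.75]
Cofactors of I−A, C_ij = (−1)^(i+j)·(minor ij) (rows/columns in the sector order above):
  C_11 = (0.90)(0.75) − (-0.20)(-0.45) = 0.5850
  C_12 = −[(-0.40)(0.75) − (-0.20)(-0.20)] = 0.3400
  C_13 = (-0.40)(-0.45) − (0.90)(-0.20) = 0.3600
  C_21 = −[(-0.30)(0.75) − (-0.45)(-0.45)] = 0.4275
  C_22 = (0.80)(0.75) − (-0.45)(-0.20) = 0.5100
  C_23 = −[(0.80)(-0.45) − (-0.30)(-0.20)] = 0.4200
  C_31 = (-0.30)(-0.20) − (-0.45)(0.90) = 0.4650
  C_32 = −[(0.80)(-0.20) − (-0.45)(-0.40)] = 0.3400
  C_33 = (0.80)(0.90) − (-0.30)(-0.40) = 0.6000
det(I−A) = Σ_j (I−A)_1j·C_1j = (0.80)(0.5850) + (-0.30)(0.3400) + (-0.45)(0.3600) = 0.2040
adj(I−A) = Cᵀ =
  [ 0.5850   0.4275   0.4650]
  [ 0.3400   0.5100   0.3400]
  [ 0.3600   0.4200   0.6000]
(I − A)⁻¹ = adj(I−A) / det(I−A) ≈
  [   2.8676     2.0956     2.2794]
  [   1.6667     2.5000     1.6667]
  [   1.7647     2.0588     2.9412]
The output multiplier for sector j is the column-j sum of the Leontief inverse (I − A)⁻¹ = adj(I−A) / det(I−A).
Column H of adj(I−A): (0.5850, 0.3400, 0.3600); det(I−A) = 0.2040.
m_H = (0.5850 + 0.3400 + 0.3600) / 0.2040 = 1.285 / 0.2040 ≈ 6.299.

m_H = 6.299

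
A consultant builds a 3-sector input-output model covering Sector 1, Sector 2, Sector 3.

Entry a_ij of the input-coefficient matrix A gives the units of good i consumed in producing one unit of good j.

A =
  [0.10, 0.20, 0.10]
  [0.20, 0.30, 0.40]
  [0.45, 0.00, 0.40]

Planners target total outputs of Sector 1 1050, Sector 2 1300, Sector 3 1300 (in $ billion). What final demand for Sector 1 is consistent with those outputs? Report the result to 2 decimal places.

I − A =
  [   0.90    -0.20    -0.10]
  [  -0.20     0.70    -0.40]
  [  -0.45     0.00     0.60]
d = (I − A) x:
  d_1 = (+0.90)·1050 + (-0.20)·1300 + (-0.10)·1300 = 555.00
  d_2 = (-0.20)·1050 + (+0.70)·1300 + (-0.40)·1300 = 180.00
  d_3 = (-0.45)·1050 + (+0.00)·1300 + (+0.60)·1300 = 307.50

d_1 = 555.00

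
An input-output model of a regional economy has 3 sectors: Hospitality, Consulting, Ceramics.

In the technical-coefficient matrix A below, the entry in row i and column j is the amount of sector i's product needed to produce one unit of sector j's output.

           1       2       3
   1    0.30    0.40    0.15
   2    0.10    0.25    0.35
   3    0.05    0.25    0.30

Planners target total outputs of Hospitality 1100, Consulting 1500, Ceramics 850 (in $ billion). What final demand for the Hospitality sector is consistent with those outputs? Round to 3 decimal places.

I − A =
  [   0.70    -0.40    -0.15]
  [  -0.10     0.75    -0.35]
  [  -0.05    -0.25     0.70]
d = (I − A) x:
  d_1 = (+0.70)·1100 + (-0.40)·1500 + (-0.15)·850 = 42.500
  d_2 = (-0.10)·1100 + (+0.75)·1500 + (-0.35)·850 = 717.500
  d_3 = (-0.05)·1100 + (-0.25)·1500 + (+0.70)·850 = 165.000

d_1 = 42.500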